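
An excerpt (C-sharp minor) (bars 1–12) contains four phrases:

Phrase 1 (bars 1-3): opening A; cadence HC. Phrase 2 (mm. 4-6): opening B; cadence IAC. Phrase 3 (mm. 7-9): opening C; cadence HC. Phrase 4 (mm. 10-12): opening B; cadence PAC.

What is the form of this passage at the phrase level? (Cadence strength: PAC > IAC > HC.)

contrasting double period

Four phrases in two halves: the first half (measures 1–6) ends with an imperfect authentic cadence, the second (measures 7-12) with a perfect authentic cadence — a large antecedent–consequent pair, i.e. a double period.
Phrase 3 begins with different material from phrase 1, making it contrasting.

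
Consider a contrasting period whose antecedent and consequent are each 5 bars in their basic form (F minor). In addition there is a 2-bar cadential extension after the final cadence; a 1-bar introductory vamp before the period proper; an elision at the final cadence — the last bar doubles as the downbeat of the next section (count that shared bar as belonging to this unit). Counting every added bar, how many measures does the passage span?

Basic contrasting period: 5 + 5 = 10 bars.
10 (basic form) + 2 (cadential extension) + 1 (introduction) = 13.
The elision shares a bar with the next section but does not change this unit's count.

13 measures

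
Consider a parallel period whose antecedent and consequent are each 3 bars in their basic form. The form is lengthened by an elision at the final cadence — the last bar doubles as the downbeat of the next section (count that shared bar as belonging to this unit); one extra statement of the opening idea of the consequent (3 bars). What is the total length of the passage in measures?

Basic parallel period: 3 + 3 = 6 bars.
6 (basic form) + 3 (extra statement) = 9.
The elision shares a bar with the next section but does not change this unit's count.

9 measures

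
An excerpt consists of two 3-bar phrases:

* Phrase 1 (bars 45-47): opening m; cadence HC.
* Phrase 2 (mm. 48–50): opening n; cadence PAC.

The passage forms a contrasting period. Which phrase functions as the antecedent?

phrase 1

The phrase ending with the weaker cadence (half cadence) is the antecedent; the one ending more conclusively (perfect authentic cadence) is the consequent. The antecedent is phrase 1.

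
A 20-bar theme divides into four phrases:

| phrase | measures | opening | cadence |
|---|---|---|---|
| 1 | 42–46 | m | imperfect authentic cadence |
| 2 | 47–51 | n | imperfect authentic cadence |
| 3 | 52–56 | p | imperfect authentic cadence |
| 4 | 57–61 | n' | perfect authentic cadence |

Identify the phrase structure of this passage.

Four phrases in two halves: the first half (mm. 42–51) ends with an imperfect authentic cadence, the second (bars 52–61) with a perfect authentic cadence — a large antecedent–consequent pair, i.e. a double period.
Phrase 3 begins with different material from phrase 1, making it contrasting.

contrasting double period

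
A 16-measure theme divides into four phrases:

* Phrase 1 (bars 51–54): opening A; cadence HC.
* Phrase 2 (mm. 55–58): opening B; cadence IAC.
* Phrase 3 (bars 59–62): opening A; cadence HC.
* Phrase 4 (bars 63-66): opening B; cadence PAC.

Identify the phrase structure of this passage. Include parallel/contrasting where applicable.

parallel double period

Four phrases in two halves: the first half (bars 51–58) ends with an imperfect authentic cadence, the second (bars 59–66) with a perfect authentic cadence — a large antecedent–consequent pair, i.e. a double period.
Phrase 3 begins with the same material as phrase 1, making it parallel.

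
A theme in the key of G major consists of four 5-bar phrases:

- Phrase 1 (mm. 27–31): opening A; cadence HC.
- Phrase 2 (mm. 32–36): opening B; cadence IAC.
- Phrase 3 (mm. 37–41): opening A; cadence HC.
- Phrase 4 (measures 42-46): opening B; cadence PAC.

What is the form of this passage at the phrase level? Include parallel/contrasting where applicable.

Four phrases in two halves: the first half (mm. 27–36) ends with an imperfect authentic cadence, the second (mm. 37–46) with a perfect authentic cadence — a large antecedent–consequent pair, i.e. a double period.
Phrase 3 begins with the same material as phrase 1, making it parallel.

parallel double period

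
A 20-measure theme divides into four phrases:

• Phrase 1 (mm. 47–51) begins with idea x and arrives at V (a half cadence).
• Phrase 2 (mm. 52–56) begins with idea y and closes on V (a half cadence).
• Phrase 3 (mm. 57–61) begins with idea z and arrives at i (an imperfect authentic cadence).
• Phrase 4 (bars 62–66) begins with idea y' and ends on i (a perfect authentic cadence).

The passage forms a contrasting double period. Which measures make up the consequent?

In a double period the first pair of phrases (ending half cadence) is the large antecedent and the second pair (ending perfect authentic cadence) is the large consequent; the consequent is measures 57–66.

measures 57–66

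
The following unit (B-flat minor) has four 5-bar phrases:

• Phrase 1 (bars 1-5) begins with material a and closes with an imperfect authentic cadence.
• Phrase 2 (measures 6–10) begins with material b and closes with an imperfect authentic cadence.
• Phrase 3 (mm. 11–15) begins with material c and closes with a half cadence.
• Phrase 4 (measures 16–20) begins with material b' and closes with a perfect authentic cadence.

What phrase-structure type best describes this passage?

Four phrases in two halves: the first half (mm. 1-10) ends with an imperfect authentic cadence, the second (bars 11-20) with a perfect authentic cadence — a large antecedent–consequent pair, i.e. a double period.
Phrase 3 begins with different material from phrase 1, making it contrasting.

contrasting double period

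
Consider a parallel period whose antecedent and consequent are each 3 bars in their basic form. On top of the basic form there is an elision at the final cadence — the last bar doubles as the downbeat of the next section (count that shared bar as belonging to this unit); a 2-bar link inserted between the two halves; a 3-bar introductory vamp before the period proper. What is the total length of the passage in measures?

Basic parallel period: 3 + 3 = 6 bars.
6 (basic form) + 2 (link) + 3 (introduction) = 11.
The elision shares a bar with the next section but does not change this unit's count.

11 measures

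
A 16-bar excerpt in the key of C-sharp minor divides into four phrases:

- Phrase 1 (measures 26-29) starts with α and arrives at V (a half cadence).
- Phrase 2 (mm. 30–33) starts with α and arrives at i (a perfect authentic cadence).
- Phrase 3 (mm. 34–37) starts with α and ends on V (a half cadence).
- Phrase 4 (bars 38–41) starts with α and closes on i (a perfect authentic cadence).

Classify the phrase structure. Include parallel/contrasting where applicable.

The cadence pattern HC–PAC–HC–PAC is weak–strong twice, and phrases 3–4 restate phrases 1–2: a period heard twice, not a double period (which would end weakly at phrase 2).

repeated period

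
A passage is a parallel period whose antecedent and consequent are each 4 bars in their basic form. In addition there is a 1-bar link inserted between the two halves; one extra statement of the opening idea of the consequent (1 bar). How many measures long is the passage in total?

10 measures

Basic parallel period: 4 + 4 = 8 bars.
8 (basic form) + 1 (link) + 1 (extra statement) = 10.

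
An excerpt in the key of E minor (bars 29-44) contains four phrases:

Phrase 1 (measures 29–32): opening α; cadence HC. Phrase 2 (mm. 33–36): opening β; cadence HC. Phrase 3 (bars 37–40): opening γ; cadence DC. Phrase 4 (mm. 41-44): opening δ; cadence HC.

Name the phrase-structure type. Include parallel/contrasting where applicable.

Phrase 4 ends with a half cadence, no stronger than phrase 2's half cadence, so the four phrases do not form a double period; nor do phrases 3–4 duplicate 1–2, so it is not a repeated period. With no phrase reaching a conclusive cadence, the passage is a phrase group.

phrase group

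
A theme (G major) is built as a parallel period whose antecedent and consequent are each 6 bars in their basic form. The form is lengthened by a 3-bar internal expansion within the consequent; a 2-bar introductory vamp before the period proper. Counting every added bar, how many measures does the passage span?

Basic parallel period: 6 + 6 = 12 bars.
12 (basic form) + 3 (internal expansion) + 2 (introduction) = 17.

17 measures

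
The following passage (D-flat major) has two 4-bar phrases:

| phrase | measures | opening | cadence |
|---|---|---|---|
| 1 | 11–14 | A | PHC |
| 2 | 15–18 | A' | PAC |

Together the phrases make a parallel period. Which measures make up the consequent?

The phrase ending with the weaker cadence (Phrygian half cadence) is the antecedent; the one ending more conclusively (perfect authentic cadence) is the consequent. The consequent is measures 15–18.

measures 15–18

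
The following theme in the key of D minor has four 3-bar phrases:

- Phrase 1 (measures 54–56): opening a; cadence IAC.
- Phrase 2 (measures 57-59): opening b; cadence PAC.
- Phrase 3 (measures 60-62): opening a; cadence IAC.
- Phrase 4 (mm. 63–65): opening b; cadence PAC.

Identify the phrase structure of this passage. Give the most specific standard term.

repeated period

The cadence pattern IAC–PAC–IAC–PAC is weak–strong twice, and phrases 3–4 restate phrases 1–2: a period heard twice, not a double period (which would end weakly at phrase 2).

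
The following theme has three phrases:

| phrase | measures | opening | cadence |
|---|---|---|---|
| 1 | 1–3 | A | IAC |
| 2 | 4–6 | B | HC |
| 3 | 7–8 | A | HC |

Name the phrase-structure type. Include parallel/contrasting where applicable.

The final phrase closes with a half cadence, which is not stronger than the preceding half cadence; the 3 phrases lack an overall antecedent–consequent design and so form a phrase group.

phrase group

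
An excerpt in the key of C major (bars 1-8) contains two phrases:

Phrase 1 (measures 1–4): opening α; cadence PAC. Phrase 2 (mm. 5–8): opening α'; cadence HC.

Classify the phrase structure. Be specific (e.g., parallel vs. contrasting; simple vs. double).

The second phrase closes with a half cadence, which is not stronger than the first phrase's perfect authentic cadence; without a weak→strong cadential pair there is no antecedent–consequent relationship, so this is a phrase group rather than a period.

phrase group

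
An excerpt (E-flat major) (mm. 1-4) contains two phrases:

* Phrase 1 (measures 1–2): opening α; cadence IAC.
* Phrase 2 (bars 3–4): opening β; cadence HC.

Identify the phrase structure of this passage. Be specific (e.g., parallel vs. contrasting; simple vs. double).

The second phrase closes with a half cadence, which is not stronger than the first phrase's imperfect authentic cadence; without a weak→strong cadential pair there is no antecedent–consequent relationship, so this is a phrase group rather than a period.

phrase group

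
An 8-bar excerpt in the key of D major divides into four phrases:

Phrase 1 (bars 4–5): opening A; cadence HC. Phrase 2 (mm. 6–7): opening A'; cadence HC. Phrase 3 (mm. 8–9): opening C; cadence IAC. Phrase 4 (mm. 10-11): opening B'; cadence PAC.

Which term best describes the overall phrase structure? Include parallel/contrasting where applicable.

contrasting double period

Four phrases in two halves: the first half (bars 4–7) ends with a half cadence, the second (bars 8–11) with a perfect authentic cadence — a large antecedent–consequent pair, i.e. a double period.
Phrase 3 begins with different material from phrase 1, making it contrasting.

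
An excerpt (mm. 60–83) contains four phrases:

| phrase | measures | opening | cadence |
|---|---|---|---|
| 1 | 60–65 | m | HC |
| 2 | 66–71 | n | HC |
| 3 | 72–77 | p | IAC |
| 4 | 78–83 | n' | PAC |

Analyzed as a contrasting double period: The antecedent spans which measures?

In a double period the four phrases pair into a large antecedent (phrases 1–2, ending half cadence) and a large consequent (phrases 3–4, ending perfect authentic cadence). The antecedent spans measures 60–71.

measures 60–71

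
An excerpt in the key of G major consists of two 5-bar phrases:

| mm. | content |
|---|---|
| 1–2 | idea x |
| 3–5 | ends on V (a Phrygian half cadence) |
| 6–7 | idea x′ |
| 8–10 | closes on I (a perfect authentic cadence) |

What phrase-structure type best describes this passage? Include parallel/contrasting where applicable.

parallel period

Phrase 1 ends with a Phrygian half cadence (weaker) and phrase 2 with a perfect authentic cadence (stronger): antecedent + consequent = a period.
The two phrases open with the same material (x / x′), so the period is parallel.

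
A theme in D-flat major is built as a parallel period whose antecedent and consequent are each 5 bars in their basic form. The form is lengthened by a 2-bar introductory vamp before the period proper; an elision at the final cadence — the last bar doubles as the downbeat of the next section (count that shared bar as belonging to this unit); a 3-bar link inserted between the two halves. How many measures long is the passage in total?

15 measures

Basic parallel period: 5 + 5 = 10 bars.
10 (basic form) + 2 (introduction) + 3 (link) = 15.
The elision shares a bar with the next section but does not change this unit's count.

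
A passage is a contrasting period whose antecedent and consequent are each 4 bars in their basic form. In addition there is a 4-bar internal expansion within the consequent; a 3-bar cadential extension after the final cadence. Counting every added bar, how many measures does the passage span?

Basic contrasting period: 4 + 4 = 8 bars.
8 (basic form) + 4 (internal expansion) + 3 (cadential extension) = 15.

15 measures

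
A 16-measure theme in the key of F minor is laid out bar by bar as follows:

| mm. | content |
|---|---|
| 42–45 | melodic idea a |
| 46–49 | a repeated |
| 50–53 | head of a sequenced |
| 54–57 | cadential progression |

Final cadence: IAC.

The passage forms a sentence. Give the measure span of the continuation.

measures 50–57

After the presentation (bars 42–49), the continuation covers the fragmentation through the cadence: bars 50–57.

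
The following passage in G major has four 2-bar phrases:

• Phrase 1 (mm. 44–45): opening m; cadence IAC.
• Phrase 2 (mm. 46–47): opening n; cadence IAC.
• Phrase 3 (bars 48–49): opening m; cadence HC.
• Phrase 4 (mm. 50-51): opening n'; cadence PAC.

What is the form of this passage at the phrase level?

Four phrases in two halves: the first half (measures 44–47) ends with an imperfect authentic cadence, the second (mm. 48–51) with a perfect authentic cadence — a large antecedent–consequent pair, i.e. a double period.
Phrase 3 begins with the same material as phrase 1, making it parallel.

parallel double period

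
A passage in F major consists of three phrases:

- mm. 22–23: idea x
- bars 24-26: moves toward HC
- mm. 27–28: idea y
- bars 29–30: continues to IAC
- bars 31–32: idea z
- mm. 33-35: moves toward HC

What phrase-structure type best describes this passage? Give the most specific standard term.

phrase group

The final phrase closes with a half cadence, which is not stronger than the preceding imperfect authentic cadence; the 3 phrases lack an overall antecedent–consequent design and so form a phrase group.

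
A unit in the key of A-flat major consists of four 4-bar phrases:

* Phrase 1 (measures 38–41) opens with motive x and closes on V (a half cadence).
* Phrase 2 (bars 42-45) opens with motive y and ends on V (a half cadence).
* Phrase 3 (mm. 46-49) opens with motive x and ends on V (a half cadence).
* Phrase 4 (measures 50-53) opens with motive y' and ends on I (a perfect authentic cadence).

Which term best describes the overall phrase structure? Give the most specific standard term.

Four phrases in two halves: the first half (bars 38-45) ends with a half cadence, the second (bars 46–53) with a perfect authentic cadence — a large antecedent–consequent pair, i.e. a double period.
Phrase 3 begins with the same material as phrase 1, making it parallel.

parallel double period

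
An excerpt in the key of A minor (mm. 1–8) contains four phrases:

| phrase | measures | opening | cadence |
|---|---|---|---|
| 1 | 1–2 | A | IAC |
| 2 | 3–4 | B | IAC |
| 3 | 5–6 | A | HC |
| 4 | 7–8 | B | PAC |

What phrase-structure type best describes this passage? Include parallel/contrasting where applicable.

Four phrases in two halves: the first half (bars 1–4) ends with an imperfect authentic cadence, the second (measures 5–8) with a perfect authentic cadence — a large antecedent–consequent pair, i.e. a double period.
Phrase 3 begins with the same material as phrase 1, making it parallel.

parallel double period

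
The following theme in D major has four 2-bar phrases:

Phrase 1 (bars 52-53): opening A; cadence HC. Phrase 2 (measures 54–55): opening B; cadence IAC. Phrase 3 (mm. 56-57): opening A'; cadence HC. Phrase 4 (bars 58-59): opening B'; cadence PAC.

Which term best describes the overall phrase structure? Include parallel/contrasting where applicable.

parallel double period

Four phrases in two halves: the first half (measures 52-55) ends with an imperfect authentic cadence, the second (bars 56–59) with a perfect authentic cadence — a large antecedent–consequent pair, i.e. a double period.
Phrase 3 begins with the same material as phrase 1, making it parallel.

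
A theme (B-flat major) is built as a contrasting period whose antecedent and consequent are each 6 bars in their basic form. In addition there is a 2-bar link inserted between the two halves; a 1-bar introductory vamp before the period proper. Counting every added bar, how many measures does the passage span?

Basic contrasting period: 6 + 6 = 12 bars.
12 (basic form) + 2 (link) + 1 (introduction) = 15.

15 measures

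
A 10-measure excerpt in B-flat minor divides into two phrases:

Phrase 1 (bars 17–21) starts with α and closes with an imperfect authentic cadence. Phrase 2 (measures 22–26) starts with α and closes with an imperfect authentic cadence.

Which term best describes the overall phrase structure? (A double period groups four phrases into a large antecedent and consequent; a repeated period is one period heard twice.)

Both phrases have the same opening (α) and the same cadence (imperfect authentic cadence): the second is a restatement, not a consequent, so this is a repeated phrase rather than a period.

repeated phrase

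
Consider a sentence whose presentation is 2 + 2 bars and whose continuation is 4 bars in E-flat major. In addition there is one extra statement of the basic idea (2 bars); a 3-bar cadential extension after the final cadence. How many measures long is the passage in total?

13 measures

Basic sentence: 2 + 2 + 4 = 8 bars.
8 (basic form) + 2 (extra statement) + 3 (cadential extension) = 13.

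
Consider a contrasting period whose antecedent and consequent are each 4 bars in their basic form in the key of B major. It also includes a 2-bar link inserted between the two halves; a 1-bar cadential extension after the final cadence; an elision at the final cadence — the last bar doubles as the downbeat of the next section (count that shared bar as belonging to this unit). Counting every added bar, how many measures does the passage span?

Basic contrasting period: 4 + 4 = 8 bars.
8 (basic form) + 2 (link) + 1 (cadential extension) = 11.
The elision shares a bar with the next section but does not change this unit's count.

11 measures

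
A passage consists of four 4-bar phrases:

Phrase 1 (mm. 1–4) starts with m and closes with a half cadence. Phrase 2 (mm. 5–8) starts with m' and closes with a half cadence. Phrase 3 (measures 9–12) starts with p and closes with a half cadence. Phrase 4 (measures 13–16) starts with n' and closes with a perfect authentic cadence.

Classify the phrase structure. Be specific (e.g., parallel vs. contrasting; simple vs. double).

contrasting double period

Four phrases in two halves: the first half (bars 1-8) ends with a half cadence, the second (measures 9–16) with a perfect authentic cadence — a large antecedent–consequent pair, i.e. a double period.
Phrase 3 begins with different material from phrase 1, making it contrasting.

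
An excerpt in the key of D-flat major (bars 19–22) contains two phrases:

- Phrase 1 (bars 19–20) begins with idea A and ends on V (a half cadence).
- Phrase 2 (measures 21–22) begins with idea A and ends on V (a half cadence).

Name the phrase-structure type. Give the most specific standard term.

repeated phrase

Both phrases have the same opening (A) and the same cadence (half cadence): the second is a restatement, not a consequent, so this is a repeated phrase rather than a period.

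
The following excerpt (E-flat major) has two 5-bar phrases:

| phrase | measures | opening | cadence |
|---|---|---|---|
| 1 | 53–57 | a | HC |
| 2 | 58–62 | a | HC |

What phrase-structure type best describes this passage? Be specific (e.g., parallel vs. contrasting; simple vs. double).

Both phrases have the same opening (a) and the same cadence (half cadence): the second is a restatement, not a consequent, so this is a repeated phrase rather than a period.

repeated phrase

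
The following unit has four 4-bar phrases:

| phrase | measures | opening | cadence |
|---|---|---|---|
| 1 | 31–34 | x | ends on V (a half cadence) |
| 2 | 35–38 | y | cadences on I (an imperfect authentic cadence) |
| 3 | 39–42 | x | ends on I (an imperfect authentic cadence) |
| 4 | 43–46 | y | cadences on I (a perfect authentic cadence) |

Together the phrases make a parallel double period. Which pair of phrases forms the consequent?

phrases 3 and 4

In a double period the first pair of phrases (ending imperfect authentic cadence) is the large antecedent and the second pair (ending perfect authentic cadence) is the large consequent; the consequent is phrases 3 and 4.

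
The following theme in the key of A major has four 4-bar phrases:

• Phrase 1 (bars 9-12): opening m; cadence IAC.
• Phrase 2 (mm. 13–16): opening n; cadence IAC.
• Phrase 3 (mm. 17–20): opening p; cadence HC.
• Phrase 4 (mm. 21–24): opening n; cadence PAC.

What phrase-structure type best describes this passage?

Four phrases in two halves: the first half (bars 9-16) ends with an imperfect authentic cadence, the second (bars 17–24) with a perfect authentic cadence — a large antecedent–consequent pair, i.e. a double period.
Phrase 3 begins with different material from phrase 1, making it contrasting.

contrasting double period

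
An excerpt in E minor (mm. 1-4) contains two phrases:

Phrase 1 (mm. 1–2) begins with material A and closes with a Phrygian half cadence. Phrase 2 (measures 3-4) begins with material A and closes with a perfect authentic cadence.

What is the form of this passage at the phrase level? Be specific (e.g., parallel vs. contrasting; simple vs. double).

Phrase 1 ends with a Phrygian half cadence (weaker) and phrase 2 with a perfect authentic cadence (stronger): antecedent + consequent = a period.
The two phrases open with the same material (A / A), so the period is parallel.

parallel period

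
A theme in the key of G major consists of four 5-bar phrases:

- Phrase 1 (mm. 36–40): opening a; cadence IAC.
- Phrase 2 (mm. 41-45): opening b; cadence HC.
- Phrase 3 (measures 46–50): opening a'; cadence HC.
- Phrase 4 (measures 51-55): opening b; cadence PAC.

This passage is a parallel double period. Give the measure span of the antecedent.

measures 36–45

In a double period the four phrases pair into a large antecedent (phrases 1–2, ending half cadence) and a large consequent (phrases 3–4, ending perfect authentic cadence). The antecedent spans bars 36-45.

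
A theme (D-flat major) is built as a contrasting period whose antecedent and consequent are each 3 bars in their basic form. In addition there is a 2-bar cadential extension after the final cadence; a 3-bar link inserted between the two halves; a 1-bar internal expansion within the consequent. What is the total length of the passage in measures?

Basic contrasting period: 3 + 3 = 6 bars.
6 (basic form) + 2 (cadential extension) + 3 (link) + 1 (internal expansion) = 12.

12 measures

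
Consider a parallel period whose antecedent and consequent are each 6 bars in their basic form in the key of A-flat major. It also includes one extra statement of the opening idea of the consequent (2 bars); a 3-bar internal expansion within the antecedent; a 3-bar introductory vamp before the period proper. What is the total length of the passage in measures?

Basic parallel period: 6 + 6 = 12 bars.
12 (basic form) + 2 (extra statement) + 3 (internal expansion) + 3 (introduction) = 20.

20 measures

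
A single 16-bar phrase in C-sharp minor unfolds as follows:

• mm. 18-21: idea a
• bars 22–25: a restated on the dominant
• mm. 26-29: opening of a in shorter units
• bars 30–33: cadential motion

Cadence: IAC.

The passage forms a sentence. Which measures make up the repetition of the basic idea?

The presentation of a sentence is the basic idea (mm. 18-21) plus its repetition (mm. 22–25); the repetition of the basic idea is therefore measures 22–25.

measures 22–25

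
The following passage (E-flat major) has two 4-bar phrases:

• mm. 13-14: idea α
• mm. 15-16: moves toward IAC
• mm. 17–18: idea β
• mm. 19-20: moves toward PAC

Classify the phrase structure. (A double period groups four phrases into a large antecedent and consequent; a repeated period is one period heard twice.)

Phrase 1 ends with an imperfect authentic cadence (weaker) and phrase 2 with a perfect authentic cadence (stronger): antecedent + consequent = a period.
The two phrases open with different material (α / β), so the period is contrasting.

contrasting period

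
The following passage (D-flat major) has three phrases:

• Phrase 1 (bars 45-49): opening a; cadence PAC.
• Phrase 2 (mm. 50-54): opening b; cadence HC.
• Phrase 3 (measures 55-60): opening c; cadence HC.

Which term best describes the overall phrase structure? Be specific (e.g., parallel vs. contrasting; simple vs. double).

The final phrase closes with a half cadence, which is not stronger than the preceding half cadence; the 3 phrases lack an overall antecedent–consequent design and so form a phrase group.

phrase group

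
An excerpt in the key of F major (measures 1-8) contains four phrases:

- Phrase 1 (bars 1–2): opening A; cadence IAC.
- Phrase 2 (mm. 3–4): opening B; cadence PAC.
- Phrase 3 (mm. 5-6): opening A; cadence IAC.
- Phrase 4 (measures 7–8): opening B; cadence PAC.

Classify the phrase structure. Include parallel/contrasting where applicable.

The cadence pattern IAC–PAC–IAC–PAC is weak–strong twice, and phrases 3–4 restate phrases 1–2: a period heard twice, not a double period (which would end weakly at phrase 2).

repeated period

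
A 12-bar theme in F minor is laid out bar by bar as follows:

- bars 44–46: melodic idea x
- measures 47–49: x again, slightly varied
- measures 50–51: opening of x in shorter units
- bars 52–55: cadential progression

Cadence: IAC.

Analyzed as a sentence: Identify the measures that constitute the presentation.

The presentation of a sentence is the basic idea (measures 44–46) plus its repetition (mm. 47-49); the presentation is therefore bars 44-49.

measures 44–49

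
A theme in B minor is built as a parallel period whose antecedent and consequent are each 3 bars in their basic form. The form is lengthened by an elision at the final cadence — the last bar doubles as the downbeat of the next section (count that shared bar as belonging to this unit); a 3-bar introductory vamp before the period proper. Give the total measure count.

9 measures

Basic parallel period: 3 + 3 = 6 bars.
6 (basic form) + 3 (introduction) = 9.
The elision shares a bar with the next section but does not change this unit's count.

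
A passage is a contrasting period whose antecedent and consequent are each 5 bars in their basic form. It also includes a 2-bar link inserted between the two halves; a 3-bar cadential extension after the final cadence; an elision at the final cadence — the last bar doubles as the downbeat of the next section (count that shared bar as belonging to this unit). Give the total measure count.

15 measures

Basic contrasting period: 5 + 5 = 10 bars.
10 (basic form) + 2 (link) + 3 (cadential extension) = 15.
The elision shares a bar with the next section but does not change this unit's count.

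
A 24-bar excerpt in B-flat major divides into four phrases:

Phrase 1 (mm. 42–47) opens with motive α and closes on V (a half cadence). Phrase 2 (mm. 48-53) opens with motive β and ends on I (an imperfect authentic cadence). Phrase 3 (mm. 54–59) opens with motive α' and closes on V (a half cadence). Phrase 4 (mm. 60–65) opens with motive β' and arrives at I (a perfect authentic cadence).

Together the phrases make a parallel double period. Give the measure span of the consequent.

In a double period the first pair of phrases (ending imperfect authentic cadence) is the large antecedent and the second pair (ending perfect authentic cadence) is the large consequent; the consequent is measures 54–65.

measures 54–65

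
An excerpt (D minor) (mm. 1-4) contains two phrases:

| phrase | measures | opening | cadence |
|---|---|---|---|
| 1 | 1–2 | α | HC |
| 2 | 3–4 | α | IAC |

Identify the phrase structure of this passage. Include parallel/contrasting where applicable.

Phrase 1 ends with a half cadence (weaker) and phrase 2 with an imperfect authentic cadence (stronger): antecedent + consequent = a period.
The two phrases open with the same material (α / α), so the period is parallel.

parallel period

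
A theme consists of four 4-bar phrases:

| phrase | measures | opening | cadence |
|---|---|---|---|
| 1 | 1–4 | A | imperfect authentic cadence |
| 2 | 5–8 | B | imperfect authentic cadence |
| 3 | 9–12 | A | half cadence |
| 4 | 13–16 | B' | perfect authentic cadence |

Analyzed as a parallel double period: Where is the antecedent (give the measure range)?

In a double period the four phrases pair into a large antecedent (phrases 1–2, ending imperfect authentic cadence) and a large consequent (phrases 3–4, ending perfect authentic cadence). The antecedent spans mm. 1–8.

measures 1–8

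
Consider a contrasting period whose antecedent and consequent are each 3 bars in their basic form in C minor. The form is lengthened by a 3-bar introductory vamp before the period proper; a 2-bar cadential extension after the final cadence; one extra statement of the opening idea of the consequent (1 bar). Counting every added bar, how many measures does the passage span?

12 measures

Basic contrasting period: 3 + 3 = 6 bars.
6 (basic form) + 3 (introduction) + 2 (cadential extension) + 1 (extra statement) = 12.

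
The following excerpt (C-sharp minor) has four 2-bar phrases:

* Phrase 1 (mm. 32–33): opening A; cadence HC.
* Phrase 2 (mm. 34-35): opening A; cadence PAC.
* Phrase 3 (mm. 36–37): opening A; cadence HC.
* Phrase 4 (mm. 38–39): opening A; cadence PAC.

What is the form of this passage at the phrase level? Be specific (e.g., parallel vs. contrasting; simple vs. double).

repeated period

The cadence pattern HC–PAC–HC–PAC is weak–strong twice, and phrases 3–4 restate phrases 1–2: a period heard twice, not a double period (which would end weakly at phrase 2).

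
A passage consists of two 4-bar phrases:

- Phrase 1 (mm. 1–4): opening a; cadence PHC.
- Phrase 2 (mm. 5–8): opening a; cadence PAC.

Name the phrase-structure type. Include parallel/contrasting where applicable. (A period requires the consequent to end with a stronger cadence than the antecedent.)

Phrase 1 ends with a Phrygian half cadence (weaker) and phrase 2 with a perfect authentic cadence (stronger): antecedent + consequent = a period.
The two phrases open with the same material (a / a), so the period is parallel.

parallel period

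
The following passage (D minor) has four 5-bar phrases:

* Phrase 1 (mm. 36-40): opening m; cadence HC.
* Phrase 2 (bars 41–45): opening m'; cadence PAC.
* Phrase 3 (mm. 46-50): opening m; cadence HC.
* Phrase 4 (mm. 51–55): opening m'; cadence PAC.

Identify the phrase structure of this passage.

The cadence pattern HC–PAC–HC–PAC is weak–strong twice, and phrases 3–4 restate phrases 1–2: a period heard twice, not a double period (which would end weakly at phrase 2).

repeated period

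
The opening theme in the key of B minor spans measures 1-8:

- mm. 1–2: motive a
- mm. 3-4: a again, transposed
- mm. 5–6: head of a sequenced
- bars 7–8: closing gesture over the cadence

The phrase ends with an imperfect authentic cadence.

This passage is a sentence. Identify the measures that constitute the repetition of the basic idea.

measures 3–4

The presentation of a sentence is the basic idea (mm. 1-2) plus its repetition (bars 3–4); the repetition of the basic idea is therefore mm. 3-4.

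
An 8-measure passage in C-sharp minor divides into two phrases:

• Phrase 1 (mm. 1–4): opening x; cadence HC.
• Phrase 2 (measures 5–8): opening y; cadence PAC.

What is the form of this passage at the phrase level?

Phrase 1 ends with a half cadence (weaker) and phrase 2 with a perfect authentic cadence (stronger): antecedent + consequent = a period.
The two phrases open with different material (x / y), so the period is contrasting.

contrasting period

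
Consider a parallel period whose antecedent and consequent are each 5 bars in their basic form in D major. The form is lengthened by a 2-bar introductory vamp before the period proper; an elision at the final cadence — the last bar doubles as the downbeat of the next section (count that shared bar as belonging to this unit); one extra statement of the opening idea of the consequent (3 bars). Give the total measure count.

Basic parallel period: 5 + 5 = 10 bars.
10 (basic form) + 2 (introduction) + 3 (extra statement) = 15.
The elision shares a bar with the next section but does not change this unit's count.

15 measures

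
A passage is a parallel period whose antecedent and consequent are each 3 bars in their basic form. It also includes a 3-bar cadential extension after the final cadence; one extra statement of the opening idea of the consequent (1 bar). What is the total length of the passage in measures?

Basic parallel period: 3 + 3 = 6 bars.
6 (basic form) + 3 (cadential extension) + 1 (extra statement) = 10.

10 measures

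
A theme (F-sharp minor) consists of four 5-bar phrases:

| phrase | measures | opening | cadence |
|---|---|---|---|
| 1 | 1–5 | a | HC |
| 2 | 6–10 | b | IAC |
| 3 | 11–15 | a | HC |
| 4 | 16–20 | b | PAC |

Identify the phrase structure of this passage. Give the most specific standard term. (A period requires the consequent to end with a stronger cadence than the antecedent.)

parallel double period

Four phrases in two halves: the first half (mm. 1-10) ends with an imperfect authentic cadence, the second (bars 11–20) with a perfect authentic cadence — a large antecedent–consequent pair, i.e. a double period.
Phrase 3 begins with the same material as phrase 1, making it parallel.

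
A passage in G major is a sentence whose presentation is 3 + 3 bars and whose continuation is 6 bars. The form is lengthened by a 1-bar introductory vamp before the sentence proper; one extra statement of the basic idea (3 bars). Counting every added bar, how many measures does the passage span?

16 measures

Basic sentence: 3 + 3 + 6 = 12 bars.
12 (basic form) + 1 (introduction) + 3 (extra statement) = 16.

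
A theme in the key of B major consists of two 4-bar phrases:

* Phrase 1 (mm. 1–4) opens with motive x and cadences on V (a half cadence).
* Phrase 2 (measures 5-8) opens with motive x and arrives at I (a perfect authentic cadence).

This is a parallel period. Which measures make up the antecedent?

The phrase ending with the weaker cadence (half cadence) is the antecedent; the one ending more conclusively (perfect authentic cadence) is the consequent. The antecedent is measures 1–4.

measures 1–4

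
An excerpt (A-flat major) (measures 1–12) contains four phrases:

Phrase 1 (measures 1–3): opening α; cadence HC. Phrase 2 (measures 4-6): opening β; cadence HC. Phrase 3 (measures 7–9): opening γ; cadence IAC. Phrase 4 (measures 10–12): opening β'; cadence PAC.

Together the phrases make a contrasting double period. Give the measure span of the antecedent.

measures 1–6

In a double period the first pair of phrases (ending half cadence) is the large antecedent and the second pair (ending perfect authentic cadence) is the large consequent; the antecedent is measures 1–6.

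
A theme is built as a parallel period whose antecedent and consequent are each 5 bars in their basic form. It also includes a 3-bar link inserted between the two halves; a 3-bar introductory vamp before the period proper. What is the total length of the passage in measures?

Basic parallel period: 5 + 5 = 10 bars.
10 (basic form) + 3 (link) + 3 (introduction) = 16.

16 measures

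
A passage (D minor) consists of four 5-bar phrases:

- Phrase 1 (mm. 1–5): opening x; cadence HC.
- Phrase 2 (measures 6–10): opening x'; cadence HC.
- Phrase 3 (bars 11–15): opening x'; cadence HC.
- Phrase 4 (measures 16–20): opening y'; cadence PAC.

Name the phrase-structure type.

Four phrases in two halves: the first half (bars 1-10) ends with a half cadence, the second (mm. 11–20) with a perfect authentic cadence — a large antecedent–consequent pair, i.e. a double period.
Phrase 3 begins with the same material as phrase 1, making it parallel.

parallel double period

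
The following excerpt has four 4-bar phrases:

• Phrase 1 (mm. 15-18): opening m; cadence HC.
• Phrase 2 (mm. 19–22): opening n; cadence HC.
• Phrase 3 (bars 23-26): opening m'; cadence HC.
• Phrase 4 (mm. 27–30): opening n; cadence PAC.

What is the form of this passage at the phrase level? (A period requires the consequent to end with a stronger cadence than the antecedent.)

parallel double period

Four phrases in two halves: the first half (mm. 15-22) ends with a half cadence, the second (mm. 23-30) with a perfect authentic cadence — a large antecedent–consequent pair, i.e. a double period.
Phrase 3 begins with the same material as phrase 1, making it parallel.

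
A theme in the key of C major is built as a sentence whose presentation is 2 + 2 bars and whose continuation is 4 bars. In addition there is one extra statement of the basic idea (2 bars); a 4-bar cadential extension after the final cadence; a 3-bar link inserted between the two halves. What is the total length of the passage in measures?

17 measures

Basic sentence: 2 + 2 + 4 = 8 bars.
8 (basic form) + 2 (extra statement) + 4 (cadential extension) + 3 (link) = 17.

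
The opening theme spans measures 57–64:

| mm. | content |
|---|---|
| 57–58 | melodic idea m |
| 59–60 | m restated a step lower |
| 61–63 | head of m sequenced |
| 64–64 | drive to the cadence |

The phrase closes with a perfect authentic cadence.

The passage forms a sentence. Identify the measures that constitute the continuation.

After the presentation (measures 57-60), the continuation covers the fragmentation through the cadence: measures 61–64.

measures 61–64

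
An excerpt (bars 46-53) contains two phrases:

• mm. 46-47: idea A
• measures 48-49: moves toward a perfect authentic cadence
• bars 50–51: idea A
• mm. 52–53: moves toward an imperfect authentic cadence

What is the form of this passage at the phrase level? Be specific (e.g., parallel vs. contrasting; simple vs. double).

The second phrase closes with an imperfect authentic cadence, which is not stronger than the first phrase's perfect authentic cadence; without a weak→strong cadential pair there is no antecedent–consequent relationship, so this is a phrase group rather than a period.

phrase group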